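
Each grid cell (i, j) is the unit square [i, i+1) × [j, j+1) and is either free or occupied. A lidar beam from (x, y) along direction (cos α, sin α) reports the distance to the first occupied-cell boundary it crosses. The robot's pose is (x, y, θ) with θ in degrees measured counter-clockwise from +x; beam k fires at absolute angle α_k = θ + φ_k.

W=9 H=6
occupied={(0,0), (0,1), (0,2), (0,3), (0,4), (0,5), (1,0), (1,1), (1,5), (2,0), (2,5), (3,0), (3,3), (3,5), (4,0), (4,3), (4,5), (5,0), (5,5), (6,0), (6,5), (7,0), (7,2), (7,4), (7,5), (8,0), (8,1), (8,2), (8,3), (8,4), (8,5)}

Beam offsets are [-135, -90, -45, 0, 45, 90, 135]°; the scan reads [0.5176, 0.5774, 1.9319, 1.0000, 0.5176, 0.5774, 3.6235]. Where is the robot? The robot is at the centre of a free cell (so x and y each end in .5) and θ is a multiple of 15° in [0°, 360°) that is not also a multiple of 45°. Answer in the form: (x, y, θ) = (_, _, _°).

(x, y, θ) = (4.5, 4.5, 210°)

The pose lattice has 23·16 = 368 candidates. Test each by forward raycasting.
  (1.5, 4.5, 105°): beam 1 = 1.7321 ≠ 0.5176 ✗
  (2.5, 4.5, 345°): beam 1 = 1.7321 ≠ 0.5176 ✗
  (4.5, 1.5, 210°): beam 1 = 1.5529 ≠ 0.5176 ✗
  (2.5, 4.5, 255°): beam 1 = 0.5774 ≠ 0.5176 ✗
  (3.5, 1.5, 60°): beam 2 = 1.0000 ≠ 0.5774 ✗
  …
  (4.5, 4.5, 210°): r_1=0.5176, r_2=0.5774, r_3=1.9319, r_4=1.0000, r_5=0.5176, r_6=0.5774, r_7=3.6235 — all match ✓
Only this pose fits every beam.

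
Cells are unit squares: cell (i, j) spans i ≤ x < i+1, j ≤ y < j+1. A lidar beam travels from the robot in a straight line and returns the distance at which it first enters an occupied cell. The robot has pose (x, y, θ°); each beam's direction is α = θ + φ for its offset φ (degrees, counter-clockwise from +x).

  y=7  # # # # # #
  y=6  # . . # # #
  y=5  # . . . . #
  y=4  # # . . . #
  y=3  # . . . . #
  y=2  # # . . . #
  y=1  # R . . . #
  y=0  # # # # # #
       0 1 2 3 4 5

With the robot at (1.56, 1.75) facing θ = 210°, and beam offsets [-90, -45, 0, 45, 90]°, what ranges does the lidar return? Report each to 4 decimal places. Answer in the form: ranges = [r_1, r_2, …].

beam 1: φ=-90°, α=120°
  direction (-0.5000, 0.8660); cell (1,1); t to first gridline: x 1.1200, y 0.2887 (then +2.0000 / +1.1547)
    (1,2) via y @ 0.2887  # hit
  → r_1 = 0.2887
beam 2: φ=-45°, α=165°
  direction (-0.9659, 0.2588); cell (1,1); t to first gridline: x 0.5798, y 0.9659 (then +1.0353 / +3.8637)
    (0,1) via x @ 0.5798  # hit
  → r_2 = 0.5798
beam 3: φ=0°, α=210°
  direction (-0.8660, -0.5000); cell (1,1); t to first gridline: x 0.6466, y 1.5000 (then +1.1547 / +2.0000)
    (0,1) via x @ 0.6466  # hit
  → r_3 = 0.6466
beam 4: φ=45°, α=255°
  direction (-0.2588, -0.9659); cell (1,1); t to first gridline: x 2.1637, y 0.7765 (then +3.8637 / +1.0353)
    (1,0) via y @ 0.7765  # hit
  → r_4 = 0.7765
beam 5: φ=90°, α=300°
  direction (0.5000, -0.8660); cell (1,1); t to first gridline: x 0.8800, y 0.8660 (then +2.0000 / +1.1547)
    (1,0) via y @ 0.8660  # hit
  → r_5 = 0.8660

ranges = [0.2887, 0.5798, 0.6466, 0.7765, 0.8660]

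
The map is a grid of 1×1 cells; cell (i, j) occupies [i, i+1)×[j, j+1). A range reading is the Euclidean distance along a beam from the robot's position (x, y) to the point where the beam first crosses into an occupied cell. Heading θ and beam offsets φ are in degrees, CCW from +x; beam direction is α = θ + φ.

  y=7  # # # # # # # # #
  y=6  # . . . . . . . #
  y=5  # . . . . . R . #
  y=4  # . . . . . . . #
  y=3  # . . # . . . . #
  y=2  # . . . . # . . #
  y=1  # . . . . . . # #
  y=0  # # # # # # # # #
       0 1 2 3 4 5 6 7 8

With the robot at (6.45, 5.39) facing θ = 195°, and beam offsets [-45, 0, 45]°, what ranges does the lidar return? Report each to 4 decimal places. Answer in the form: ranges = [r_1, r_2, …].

beam 1: φ=-45°, α=150°
  direction (-0.8660, 0.5000); cell (6,5); t to first gridline: x 0.5196, y 1.2200 (then +1.1547 / +2.0000)
    (5,5) via x @ 0.5196
    (5,6) via y @ 1.2200
    (4,6) via x @ 1.6743
    (3,6) via x @ 2.8290
    (3,7) via y @ 3.2200  # hit
  → r_1 = 3.2200
beam 2: φ=0°, α=195°
  direction (-0.9659, -0.2588); cell (6,5); t to first gridline: x 0.4659, y 1.5068 (then +1.0353 / +3.8637)
    (5,5) via x @ 0.4659
    (4,5) via x @ 1.5012
    (4,4) via y @ 1.5068
    (3,4) via x @ 2.5364
    (2,4) via x @ 3.5717
    (1,4) via x @ 4.6070
    (1,3) via y @ 5.3705
    (0,3) via x @ 5.6423  # hit
  → r_2 = 5.6423
beam 3: φ=45°, α=240°
  direction (-0.5000, -0.8660); cell (6,5); t to first gridline: x 0.9000, y 0.4503 (then +2.0000 / +1.1547)
    (6,4) via y @ 0.4503
    (5,4) via x @ 0.9000
    (5,3) via y @ 1.6050
    (5,2) via y @ 2.7597  # hit
  → r_3 = 2.7597

ranges = [3.2200, 5.6423, 2.7597]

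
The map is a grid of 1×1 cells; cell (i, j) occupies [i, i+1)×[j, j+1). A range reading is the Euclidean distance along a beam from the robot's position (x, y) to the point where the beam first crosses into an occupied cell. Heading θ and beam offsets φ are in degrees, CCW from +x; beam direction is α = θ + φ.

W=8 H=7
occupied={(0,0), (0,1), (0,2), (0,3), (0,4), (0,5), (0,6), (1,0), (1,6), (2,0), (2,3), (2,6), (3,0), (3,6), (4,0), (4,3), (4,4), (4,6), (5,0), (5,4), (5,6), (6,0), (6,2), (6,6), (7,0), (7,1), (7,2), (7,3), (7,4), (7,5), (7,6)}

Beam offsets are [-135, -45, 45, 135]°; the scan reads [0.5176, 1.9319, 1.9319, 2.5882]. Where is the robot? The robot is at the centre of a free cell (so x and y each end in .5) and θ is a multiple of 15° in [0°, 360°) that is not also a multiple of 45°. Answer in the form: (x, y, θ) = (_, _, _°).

Candidates: 25 free-cell centres × 16 headings = 400 poses. Raycast each; keep the one whose scan matches to 4 dp.
  (2.5, 1.5, 195°): beam 1 = 3.0000 ≠ 0.5176 ✗
  (5.5, 2.5, 300°): beam 1 = 2.5882 ≠ 0.5176 ✗
  (5.5, 2.5, 165°): beam 1 = 0.5774 ≠ 0.5176 ✗
  (3.5, 1.5, 330°): beam 1 = 1.9319 ≠ 0.5176 ✗
  …
  (3.5, 1.5, 30°): r_1=0.5176, r_2=1.9319, r_3=1.9319, r_4=2.5882 — all match ✓
Unique over the lattice → pose = (3.5, 1.5, 30°).

(x, y, θ) = (3.5, 1.5, 30°)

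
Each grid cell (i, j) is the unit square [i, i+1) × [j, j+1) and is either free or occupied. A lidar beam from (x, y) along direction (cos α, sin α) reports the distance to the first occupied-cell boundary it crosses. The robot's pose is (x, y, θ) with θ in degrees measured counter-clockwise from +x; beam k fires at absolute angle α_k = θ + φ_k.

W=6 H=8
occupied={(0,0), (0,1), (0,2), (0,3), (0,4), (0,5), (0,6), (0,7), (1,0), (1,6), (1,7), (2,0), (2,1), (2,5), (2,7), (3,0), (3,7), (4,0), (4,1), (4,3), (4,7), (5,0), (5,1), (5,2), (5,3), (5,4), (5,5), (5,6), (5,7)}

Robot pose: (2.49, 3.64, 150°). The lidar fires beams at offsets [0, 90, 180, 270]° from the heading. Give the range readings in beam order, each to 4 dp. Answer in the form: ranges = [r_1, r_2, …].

ranges = [1.7205, 2.9800, 2.8983, 3.8798]

beam 1: φ=0°, α=150°
  dir = (cos 150°, sin 150°) = (-0.8660, 0.5000); from cell (2,3)
  next x-line at t=0.5658, next y-line at t=0.7200; Δt_x=1.1547, Δt_y=2.0000
    x: enter (1,3) at t=0.5658
    y: enter (1,4) at t=0.7200
    x: enter (0,4) at t=1.7205 ← occupied
  → r_1 = 1.7205
beam 2: φ=90°, α=240°
  dir = (cos 240°, sin 240°) = (-0.5000, -0.8660); from cell (2,3)
  next x-line at t=0.9800, next y-line at t=0.7390; Δt_x=2.0000, Δt_y=1.1547
    y: enter (2,2) at t=0.7390
    x: enter (1,2) at t=0.9800
    y: enter (1,1) at t=1.8937
    x: enter (0,1) at t=2.9800 ← occupied
  → r_2 = 2.9800
beam 3: φ=180°, α=330°
  dir = (cos 330°, sin 330°) = (0.8660, -0.5000); from cell (2,3)
  next x-line at t=0.5889, next y-line at t=1.2800; Δt_x=1.1547, Δt_y=2.0000
    x: enter (3,3) at t=0.5889
    y: enter (3,2) at t=1.2800
    x: enter (4,2) at t=1.7436
    x: enter (5,2) at t=2.8983 ← occupied
  → r_3 = 2.8983
beam 4: φ=270°, α=60°
  dir = (cos 60°, sin 60°) = (0.5000, 0.8660); from cell (2,3)
  next x-line at t=1.0200, next y-line at t=0.4157; Δt_x=2.0000, Δt_y=1.1547
    y: enter (2,4) at t=0.4157
    x: enter (3,4) at t=1.0200
    y: enter (3,5) at t=1.5704
    y: enter (3,6) at t=2.7251
    x: enter (4,6) at t=3.0200
    y: enter (4,7) at t=3.8798 ← occupied
  → r_4 = 3.8798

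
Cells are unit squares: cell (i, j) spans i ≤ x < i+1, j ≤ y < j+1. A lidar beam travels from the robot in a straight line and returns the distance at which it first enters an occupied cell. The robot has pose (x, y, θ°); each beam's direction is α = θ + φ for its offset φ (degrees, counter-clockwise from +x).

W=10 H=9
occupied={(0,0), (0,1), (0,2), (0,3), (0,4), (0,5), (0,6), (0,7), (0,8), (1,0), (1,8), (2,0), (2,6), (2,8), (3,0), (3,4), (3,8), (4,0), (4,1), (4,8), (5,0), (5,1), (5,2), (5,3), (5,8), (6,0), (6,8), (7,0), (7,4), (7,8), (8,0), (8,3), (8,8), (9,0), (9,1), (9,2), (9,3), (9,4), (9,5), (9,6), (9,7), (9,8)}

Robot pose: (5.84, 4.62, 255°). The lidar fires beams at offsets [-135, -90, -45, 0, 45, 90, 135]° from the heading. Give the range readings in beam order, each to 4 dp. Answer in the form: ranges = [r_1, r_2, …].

beam 1: φ=-135°, α=120°
  d=(-0.5000,0.8660)  start (5,4)  tX=1.6800 tY=0.4388  stride 1/|dx|=2.0000 1/|dy|=1.1547
    cross y-line → (5,5), t=0.4388
    cross y-line → (5,6), t=1.5935
    cross x-line → (4,6), t=1.6800
    cross y-line → (4,7), t=2.7482
    cross x-line → (3,7), t=3.6800
    cross y-line → (3,8), t=3.9029 (wall)
  → r_1 = 3.9029
beam 2: φ=-90°, α=165°
  d=(-0.9659,0.2588)  start (5,4)  tX=0.8696 tY=1.4682  stride 1/|dx|=1.0353 1/|dy|=3.8637
    cross x-line → (4,4), t=0.8696
    cross y-line → (4,5), t=1.4682
    cross x-line → (3,5), t=1.9049
    cross x-line → (2,5), t=2.9402
    cross x-line → (1,5), t=3.9755
    cross x-line → (0,5), t=5.0107 (wall)
  → r_2 = 5.0107
beam 3: φ=-45°, α=210°
  d=(-0.8660,-0.5000)  start (5,4)  tX=0.9699 tY=1.2400  stride 1/|dx|=1.1547 1/|dy|=2.0000
    cross x-line → (4,4), t=0.9699
    cross y-line → (4,3), t=1.2400
    cross x-line → (3,3), t=2.1246
    cross y-line → (3,2), t=3.2400
    cross x-line → (2,2), t=3.2793
    cross x-line → (1,2), t=4.4341
    cross y-line → (1,1), t=5.2400
    cross x-line → (0,1), t=5.5888 (wall)
  → r_3 = 5.5888
beam 4: φ=0°, α=255°
  d=(-0.2588,-0.9659)  start (5,4)  tX=3.2455 tY=0.6419  stride 1/|dx|=3.8637 1/|dy|=1.0353
    cross y-line → (5,3), t=0.6419 (wall)
  → r_4 = 0.6419
beam 5: φ=45°, α=300°
  d=(0.5000,-0.8660)  start (5,4)  tX=0.3200 tY=0.7159  stride 1/|dx|=2.0000 1/|dy|=1.1547
    cross x-line → (6,4), t=0.3200
    cross y-line → (6,3), t=0.7159
    cross y-line → (6,2), t=1.8706
    cross x-line → (7,2), t=2.3200
    cross y-line → (7,1), t=3.0253
    cross y-line → (7,0), t=4.1800 (wall)
  → r_5 = 4.1800
beam 6: φ=90°, α=345°
  d=(0.9659,-0.2588)  start (5,4)  tX=0.1656 tY=2.3955  stride 1/|dx|=1.0353 1/|dy|=3.8637
    cross x-line → (6,4), t=0.1656
    cross x-line → (7,4), t=1.2009 (wall)
  → r_6 = 1.2009
beam 7: φ=135°, α=30°
  d=(0.8660,0.5000)  start (5,4)  tX=0.1848 tY=0.7600  stride 1/|dx|=1.1547 1/|dy|=2.0000
    cross x-line → (6,4), t=0.1848
    cross y-line → (6,5), t=0.7600
    cross x-line → (7,5), t=1.3395
    cross x-line → (8,5), t=2.4942
    cross y-line → (8,6), t=2.7600
    cross x-line → (9,6), t=3.6489 (wall)
  → r_7 = 3.6489

ranges = [3.9029, 5.0107, 5.5888, 0.6419, 4.1800, 1.2009, 3.6489]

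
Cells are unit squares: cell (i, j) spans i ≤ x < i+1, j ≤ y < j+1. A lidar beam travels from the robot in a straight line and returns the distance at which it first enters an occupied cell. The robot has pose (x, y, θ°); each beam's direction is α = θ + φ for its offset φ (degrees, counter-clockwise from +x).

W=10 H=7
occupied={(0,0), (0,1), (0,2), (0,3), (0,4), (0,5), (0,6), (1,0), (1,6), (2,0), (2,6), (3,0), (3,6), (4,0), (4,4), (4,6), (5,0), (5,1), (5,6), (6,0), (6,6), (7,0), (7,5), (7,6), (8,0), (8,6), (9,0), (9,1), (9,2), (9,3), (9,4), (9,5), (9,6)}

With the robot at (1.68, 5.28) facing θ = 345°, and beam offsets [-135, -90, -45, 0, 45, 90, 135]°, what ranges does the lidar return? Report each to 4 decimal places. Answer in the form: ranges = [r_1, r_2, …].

beam 1: φ=-135°, α=210°
  cosα=-0.8660 sinα=-0.5000 | (1,5) | tMaxX 0.7852 tMaxY 0.5600 | tΔX 1.1547 tΔY 2.0000
    t=0.5600 [y] (1,4)
    t=0.7852 [x] (0,4) — stop
  → r_1 = 0.7852
beam 2: φ=-90°, α=255°
  cosα=-0.2588 sinα=-0.9659 | (1,5) | tMaxX 2.6273 tMaxY 0.2899 | tΔX 3.8637 tΔY 1.0353
    t=0.2899 [y] (1,4)
    t=1.3252 [y] (1,3)
    t=2.3604 [y] (1,2)
    t=2.6273 [x] (0,2) — stop
  → r_2 = 2.6273
beam 3: φ=-45°, α=300°
  cosα=0.5000 sinα=-0.8660 | (1,5) | tMaxX 0.6400 tMaxY 0.3233 | tΔX 2.0000 tΔY 1.1547
    t=0.3233 [y] (1,4)
    t=0.6400 [x] (2,4)
    t=1.4780 [y] (2,3)
    t=2.6327 [y] (2,2)
    t=2.6400 [x] (3,2)
    t=3.7874 [y] (3,1)
    t=4.6400 [x] (4,1)
    t=4.9421 [y] (4,0) — stop
  → r_3 = 4.9421
beam 4: φ=0°, α=345°
  cosα=0.9659 sinα=-0.2588 | (1,5) | tMaxX 0.3313 tMaxY 1.0818 | tΔX 1.0353 tΔY 3.8637
    t=0.3313 [x] (2,5)
    t=1.0818 [y] (2,4)
    t=1.3666 [x] (3,4)
    t=2.4018 [x] (4,4) — stop
  → r_4 = 2.4018
beam 5: φ=45°, α=30°
  cosα=0.8660 sinα=0.5000 | (1,5) | tMaxX 0.3695 tMaxY 1.4400 | tΔX 1.1547 tΔY 2.0000
    t=0.3695 [x] (2,5)
    t=1.4400 [y] (2,6) — stop
  → r_5 = 1.4400
beam 6: φ=90°, α=75°
  cosα=0.2588 sinα=0.9659 | (1,5) | tMaxX 1.2364 tMaxY 0.7454 | tΔX 3.8637 tΔY 1.0353
    t=0.7454 [y] (1,6) — stop
  → r_6 = 0.7454
beam 7: φ=135°, α=120°
  cosα=-0.5000 sinα=0.8660 | (1,5) | tMaxX 1.3600 tMaxY 0.8314 | tΔX 2.0000 tΔY 1.1547
    t=0.8314 [y] (1,6) — stop
  → r_7 = 0.8314

ranges = [0.7852, 2.6273, 4.9421, 2.4018, 1.4400, 0.7454, 0.8314]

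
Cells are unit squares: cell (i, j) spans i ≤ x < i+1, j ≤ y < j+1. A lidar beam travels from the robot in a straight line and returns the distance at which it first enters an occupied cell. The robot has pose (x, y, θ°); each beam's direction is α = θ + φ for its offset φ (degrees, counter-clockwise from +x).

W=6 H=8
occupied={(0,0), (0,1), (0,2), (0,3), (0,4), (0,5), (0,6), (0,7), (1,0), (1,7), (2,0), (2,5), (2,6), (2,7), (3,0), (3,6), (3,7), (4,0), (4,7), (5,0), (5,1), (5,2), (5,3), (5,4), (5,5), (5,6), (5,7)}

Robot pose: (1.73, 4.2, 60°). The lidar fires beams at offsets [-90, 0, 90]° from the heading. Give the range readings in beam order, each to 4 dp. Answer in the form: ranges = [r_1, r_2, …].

beam 1: φ=-90°, α=330°
  dir = (cos 330°, sin 330°) = (0.8660, -0.5000); from cell (1,4)
  next x-line at t=0.3118, next y-line at t=0.4000; Δt_x=1.1547, Δt_y=2.0000
    x: enter (2,4) at t=0.3118
    y: enter (2,3) at t=0.4000
    x: enter (3,3) at t=1.4665
    y: enter (3,2) at t=2.4000
    x: enter (4,2) at t=2.6212
    x: enter (5,2) at t=3.7759 ← occupied
  → r_1 = 3.7759
beam 2: φ=0°, α=60°
  dir = (cos 60°, sin 60°) = (0.5000, 0.8660); from cell (1,4)
  next x-line at t=0.5400, next y-line at t=0.9238; Δt_x=2.0000, Δt_y=1.1547
    x: enter (2,4) at t=0.5400
    y: enter (2,5) at t=0.9238 ← occupied
  → r_2 = 0.9238
beam 3: φ=90°, α=150°
  dir = (cos 150°, sin 150°) = (-0.8660, 0.5000); from cell (1,4)
  next x-line at t=0.8429, next y-line at t=1.6000; Δt_x=1.1547, Δt_y=2.0000
    x: enter (0,4) at t=0.8429 ← occupied
  → r_3 = 0.8429

ranges = [3.7759, 0.9238, 0.8429]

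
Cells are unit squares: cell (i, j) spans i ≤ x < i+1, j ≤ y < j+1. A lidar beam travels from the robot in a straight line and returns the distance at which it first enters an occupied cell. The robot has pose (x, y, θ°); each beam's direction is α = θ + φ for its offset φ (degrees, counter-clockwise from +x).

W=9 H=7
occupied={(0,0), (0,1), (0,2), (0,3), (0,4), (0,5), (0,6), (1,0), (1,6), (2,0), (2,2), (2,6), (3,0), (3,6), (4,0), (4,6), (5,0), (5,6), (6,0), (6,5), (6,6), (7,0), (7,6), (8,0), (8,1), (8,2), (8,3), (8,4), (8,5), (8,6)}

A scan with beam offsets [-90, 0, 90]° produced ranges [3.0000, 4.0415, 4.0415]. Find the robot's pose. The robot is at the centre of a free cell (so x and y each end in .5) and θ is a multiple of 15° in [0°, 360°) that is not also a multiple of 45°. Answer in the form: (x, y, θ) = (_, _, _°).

Candidates: 33 free-cell centres × 16 headings = 528 poses. Raycast each; keep the one whose scan matches to 4 dp.
  (3.5, 3.5, 210°): beam 1 = 2.8868 ≠ 3.0000 ✗
  (4.5, 1.5, 105°): beam 1 = 3.6235 ≠ 3.0000 ✗
  (1.5, 4.5, 165°): beam 1 = 1.5529 ≠ 3.0000 ✗
  (1.5, 3.5, 105°): beam 1 = 6.7293 ≠ 3.0000 ✗
  …
  (4.5, 4.5, 240°): r_1=3.0000, r_2=4.0415, r_3=4.0415 — all match ✓
No second candidate reproduces the full scan.

(x, y, θ) = (4.5, 4.5, 240°)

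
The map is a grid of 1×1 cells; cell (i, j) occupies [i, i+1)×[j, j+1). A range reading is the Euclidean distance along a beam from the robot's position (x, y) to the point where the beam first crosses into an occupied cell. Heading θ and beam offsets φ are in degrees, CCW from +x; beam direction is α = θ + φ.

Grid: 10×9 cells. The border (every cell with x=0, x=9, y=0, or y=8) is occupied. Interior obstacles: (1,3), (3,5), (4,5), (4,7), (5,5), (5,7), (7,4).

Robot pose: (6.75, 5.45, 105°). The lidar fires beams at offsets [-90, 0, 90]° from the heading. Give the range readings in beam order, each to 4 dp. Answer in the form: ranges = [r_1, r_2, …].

beam 1: φ=-90°, α=15°
  direction (0.9659, 0.2588); cell (6,5); t to first gridline: x 0.2588, y 2.1250 (then +1.0353 / +3.8637)
    (7,5) via x @ 0.2588
    (8,5) via x @ 1.2941
    (8,6) via y @ 2.1250
    (9,6) via x @ 2.3294  # hit
  → r_1 = 2.3294
beam 2: φ=0°, α=105°
  direction (-0.2588, 0.9659); cell (6,5); t to first gridline: x 2.8978, y 0.5694 (then +3.8637 / +1.0353)
    (6,6) via y @ 0.5694
    (6,7) via y @ 1.6047
    (6,8) via y @ 2.6400  # hit
  → r_2 = 2.6400
beam 3: φ=90°, α=195°
  direction (-0.9659, -0.2588); cell (6,5); t to first gridline: x 0.7765, y 1.7387 (then +1.0353 / +3.8637)
    (5,5) via x @ 0.7765  # hit
  → r_3 = 0.7765

ranges = [2.3294, 2.6400, 0.7765]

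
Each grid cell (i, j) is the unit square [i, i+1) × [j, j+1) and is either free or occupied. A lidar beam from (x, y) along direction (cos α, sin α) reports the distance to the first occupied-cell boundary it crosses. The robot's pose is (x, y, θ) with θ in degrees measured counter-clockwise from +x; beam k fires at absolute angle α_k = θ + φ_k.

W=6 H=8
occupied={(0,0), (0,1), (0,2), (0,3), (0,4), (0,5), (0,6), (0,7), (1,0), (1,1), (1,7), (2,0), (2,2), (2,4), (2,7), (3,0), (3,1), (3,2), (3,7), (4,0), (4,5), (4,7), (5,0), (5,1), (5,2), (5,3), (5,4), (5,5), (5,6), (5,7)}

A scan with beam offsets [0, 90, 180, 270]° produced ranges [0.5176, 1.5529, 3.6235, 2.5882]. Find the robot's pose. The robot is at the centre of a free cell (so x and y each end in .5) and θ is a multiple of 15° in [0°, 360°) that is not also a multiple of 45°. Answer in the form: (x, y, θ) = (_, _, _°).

The pose lattice has 18·16 = 288 candidates. Test each by forward raycasting.
  (1.5, 3.5, 240°): beam 1 = 1.0000 ≠ 0.5176 ✗
  (3.5, 4.5, 105°): beam 1 = 2.5882 ≠ 0.5176 ✗
  (1.5, 5.5, 300°): beam 1 = 1.0000 ≠ 0.5176 ✗
  (2.5, 5.5, 120°): beam 1 = 1.7321 ≠ 0.5176 ✗
  …
  (3.5, 3.5, 285°): r_1=0.5176, r_2=1.5529, r_3=3.6235, r_4=2.5882 — all match ✓
No second candidate reproduces the full scan.

(x, y, θ) = (3.5, 3.5, 285°)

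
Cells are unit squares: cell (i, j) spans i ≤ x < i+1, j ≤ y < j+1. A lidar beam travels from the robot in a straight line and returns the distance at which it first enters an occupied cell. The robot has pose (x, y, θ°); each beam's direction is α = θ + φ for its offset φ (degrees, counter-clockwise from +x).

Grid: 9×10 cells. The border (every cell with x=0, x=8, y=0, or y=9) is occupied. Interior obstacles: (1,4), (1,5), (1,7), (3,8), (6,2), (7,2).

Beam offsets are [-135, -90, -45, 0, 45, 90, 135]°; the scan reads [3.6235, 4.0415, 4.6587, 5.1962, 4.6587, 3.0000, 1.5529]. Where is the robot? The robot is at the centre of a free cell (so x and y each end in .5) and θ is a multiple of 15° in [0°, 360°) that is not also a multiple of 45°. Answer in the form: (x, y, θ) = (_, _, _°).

Enumerate (i+0.5, j+0.5, θ) over the 50 free cells and 16 admissible headings. For each, cast all 7 beams and compare to the given ranges.
  (5.5, 3.5, 240°): beam 1 = 5.6940 ≠ 3.6235 ✗
  (2.5, 6.5, 150°): beam 1 = 5.6940 ≠ 3.6235 ✗
  (7.5, 1.5, 105°): beam 1 = 0.5774 ≠ 3.6235 ✗
  (6.5, 5.5, 285°): beam 1 = 6.3509 ≠ 3.6235 ✗
  …
  (3.5, 4.5, 30°): r_1=3.6235, r_2=4.0415, r_3=4.6587, r_4=5.1962, r_5=4.6587, r_6=3.0000, r_7=1.5529 — all match ✓
No second candidate reproduces the full scan.

(x, y, θ) = (3.5, 4.5, 30°)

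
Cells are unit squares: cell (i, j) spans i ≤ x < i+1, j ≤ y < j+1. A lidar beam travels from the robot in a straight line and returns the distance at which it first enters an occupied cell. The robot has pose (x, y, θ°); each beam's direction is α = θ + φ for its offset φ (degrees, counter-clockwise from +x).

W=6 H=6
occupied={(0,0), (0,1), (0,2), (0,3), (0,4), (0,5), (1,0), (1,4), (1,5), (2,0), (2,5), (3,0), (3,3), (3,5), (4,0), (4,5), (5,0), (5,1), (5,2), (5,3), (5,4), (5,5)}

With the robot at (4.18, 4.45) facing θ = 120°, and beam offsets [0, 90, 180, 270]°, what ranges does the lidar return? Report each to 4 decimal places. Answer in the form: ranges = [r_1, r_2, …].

beam 1: φ=0°, α=120°
  direction (-0.5000, 0.8660); cell (4,4); t to first gridline: x 0.3600, y 0.6351 (then +2.0000 / +1.1547)
    (3,4) via x @ 0.3600
    (3,5) via y @ 0.6351  # hit
  → r_1 = 0.6351
beam 2: φ=90°, α=210°
  direction (-0.8660, -0.5000); cell (4,4); t to first gridline: x 0.2078, y 0.9000 (then +1.1547 / +2.0000)
    (3,4) via x @ 0.2078
    (3,3) via y @ 0.9000  # hit
  → r_2 = 0.9000
beam 3: φ=180°, α=300°
  direction (0.5000, -0.8660); cell (4,4); t to first gridline: x 1.6400, y 0.5196 (then +2.0000 / +1.1547)
    (4,3) via y @ 0.5196
    (5,3) via x @ 1.6400  # hit
  → r_3 = 1.6400
beam 4: φ=270°, α=30°
  direction (0.8660, 0.5000); cell (4,4); t to first gridline: x 0.9469, y 1.1000 (then +1.1547 / +2.0000)
    (5,4) via x @ 0.9469  # hit
  → r_4 = 0.9469

ranges = [0.6351, 0.9000, 1.6400, 0.9469]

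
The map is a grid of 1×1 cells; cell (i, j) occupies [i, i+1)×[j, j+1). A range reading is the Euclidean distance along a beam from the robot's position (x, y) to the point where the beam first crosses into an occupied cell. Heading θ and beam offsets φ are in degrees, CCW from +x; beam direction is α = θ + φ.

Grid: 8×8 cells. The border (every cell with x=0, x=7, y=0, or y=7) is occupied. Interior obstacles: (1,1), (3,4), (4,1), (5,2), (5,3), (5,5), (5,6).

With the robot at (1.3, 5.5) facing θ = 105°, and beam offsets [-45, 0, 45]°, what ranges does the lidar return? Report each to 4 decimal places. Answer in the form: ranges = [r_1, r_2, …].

beam 1: φ=-45°, α=60°
  cosα=0.5000 sinα=0.8660 | (1,5) | tMaxX 1.4000 tMaxY 0.5774 | tΔX 2.0000 tΔY 1.1547
    t=0.5774 [y] (1,6)
    t=1.4000 [x] (2,6)
    t=1.7321 [y] (2,7) — stop
  → r_1 = 1.7321
beam 2: φ=0°, α=105°
  cosα=-0.2588 sinα=0.9659 | (1,5) | tMaxX 1.1591 tMaxY 0.5176 | tΔX 3.8637 tΔY 1.0353
    t=0.5176 [y] (1,6)
    t=1.1591 [x] (0,6) — stop
  → r_2 = 1.1591
beam 3: φ=45°, α=150°
  cosα=-0.8660 sinα=0.5000 | (1,5) | tMaxX 0.3464 tMaxY 1.0000 | tΔX 1.1547 tΔY 2.0000
    t=0.3464 [x] (0,5) — stop
  → r_3 = 0.3464

ranges = [1.7321, 1.1591, 0.3464]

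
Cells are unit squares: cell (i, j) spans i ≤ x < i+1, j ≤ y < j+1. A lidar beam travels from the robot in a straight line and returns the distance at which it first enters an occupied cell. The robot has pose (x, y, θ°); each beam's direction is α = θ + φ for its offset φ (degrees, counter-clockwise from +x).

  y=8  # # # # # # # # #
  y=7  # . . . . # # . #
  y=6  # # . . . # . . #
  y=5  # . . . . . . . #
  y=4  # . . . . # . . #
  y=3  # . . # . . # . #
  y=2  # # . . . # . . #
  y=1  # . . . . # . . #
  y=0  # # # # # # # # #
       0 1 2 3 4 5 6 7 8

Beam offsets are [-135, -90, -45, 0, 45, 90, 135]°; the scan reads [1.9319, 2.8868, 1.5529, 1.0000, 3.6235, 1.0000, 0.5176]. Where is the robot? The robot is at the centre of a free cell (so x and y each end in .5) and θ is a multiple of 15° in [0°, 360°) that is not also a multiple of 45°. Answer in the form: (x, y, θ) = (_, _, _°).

Enumerate (i+0.5, j+0.5, θ) over the 39 free cells and 16 admissible headings. For each, cast all 7 beams and compare to the given ranges.
  (2.5, 4.5, 150°): beam 1 = 5.6940 ≠ 1.9319 ✗
  (6.5, 6.5, 120°): beam 1 = 1.5529 ≠ 1.9319 ✗
  (3.5, 2.5, 165°): beam 1 = 2.8868 ≠ 1.9319 ✗
  …
  (7.5, 4.5, 210°): r_1=1.9319, r_2=2.8868, r_3=1.5529, r_4=1.0000, r_5=3.6235, r_6=1.0000, r_7=0.5176 — all match ✓
No second candidate reproduces the full scan.

(x, y, θ) = (7.5, 4.5, 210°)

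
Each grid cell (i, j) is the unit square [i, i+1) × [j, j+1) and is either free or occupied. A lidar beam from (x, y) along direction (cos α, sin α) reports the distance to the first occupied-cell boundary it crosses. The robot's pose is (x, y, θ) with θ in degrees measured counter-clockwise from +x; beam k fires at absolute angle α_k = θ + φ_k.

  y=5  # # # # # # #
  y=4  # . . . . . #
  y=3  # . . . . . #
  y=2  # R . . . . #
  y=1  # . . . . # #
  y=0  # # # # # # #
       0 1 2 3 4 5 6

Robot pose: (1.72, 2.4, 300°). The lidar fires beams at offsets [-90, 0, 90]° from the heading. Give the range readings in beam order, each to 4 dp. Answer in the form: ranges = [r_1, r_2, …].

ranges = [0.8314, 1.6166, 4.9421]

beam 1: φ=-90°, α=210°
  cosα=-0.8660 sinα=-0.5000 | (1,2) | tMaxX 0.8314 tMaxY 0.8000 | tΔX 1.1547 tΔY 2.0000
    t=0.8000 [y] (1,1)
    t=0.8314 [x] (0,1) — stop
  → r_1 = 0.8314
beam 2: φ=0°, α=300°
  cosα=0.5000 sinα=-0.8660 | (1,2) | tMaxX 0.5600 tMaxY 0.4619 | tΔX 2.0000 tΔY 1.1547
    t=0.4619 [y] (1,1)
    t=0.5600 [x] (2,1)
    t=1.6166 [y] (2,0) — stop
  → r_2 = 1.6166
beam 3: φ=90°, α=30°
  cosα=0.8660 sinα=0.5000 | (1,2) | tMaxX 0.3233 tMaxY 1.2000 | tΔX 1.1547 tΔY 2.0000
    t=0.3233 [x] (2,2)
    t=1.2000 [y] (2,3)
    t=1.4780 [x] (3,3)
    t=2.6327 [x] (4,3)
    t=3.2000 [y] (4,4)
    t=3.7874 [x] (5,4)
    t=4.9421 [x] (6,4) — stop
  → r_3 = 4.9421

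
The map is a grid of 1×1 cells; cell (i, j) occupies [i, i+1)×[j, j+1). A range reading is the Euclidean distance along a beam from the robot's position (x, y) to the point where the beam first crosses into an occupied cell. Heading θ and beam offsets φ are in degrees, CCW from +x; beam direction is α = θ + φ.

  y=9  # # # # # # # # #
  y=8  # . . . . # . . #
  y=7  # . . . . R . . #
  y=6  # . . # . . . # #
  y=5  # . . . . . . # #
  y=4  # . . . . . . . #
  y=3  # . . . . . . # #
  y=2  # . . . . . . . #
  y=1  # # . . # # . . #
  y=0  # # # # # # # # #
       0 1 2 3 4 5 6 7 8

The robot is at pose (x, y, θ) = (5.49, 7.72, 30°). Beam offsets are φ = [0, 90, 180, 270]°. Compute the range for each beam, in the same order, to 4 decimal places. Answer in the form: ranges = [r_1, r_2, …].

ranges = [0.5600, 0.3233, 1.7205, 3.0200]

beam 1: φ=0°, α=30°
  cosα=0.8660 sinα=0.5000 | (5,7) | tMaxX 0.5889 tMaxY 0.5600 | tΔX 1.1547 tΔY 2.0000
    t=0.5600 [y] (5,8) — stop
  → r_1 = 0.5600
beam 2: φ=90°, α=120°
  cosα=-0.5000 sinα=0.8660 | (5,7) | tMaxX 0.9800 tMaxY 0.3233 | tΔX 2.0000 tΔY 1.1547
    t=0.3233 [y] (5,8) — stop
  → r_2 = 0.3233
beam 3: φ=180°, α=210°
  cosα=-0.8660 sinα=-0.5000 | (5,7) | tMaxX 0.5658 tMaxY 1.4400 | tΔX 1.1547 tΔY 2.0000
    t=0.5658 [x] (4,7)
    t=1.4400 [y] (4,6)
    t=1.7205 [x] (3,6) — stop
  → r_3 = 1.7205
beam 4: φ=270°, α=300°
  cosα=0.5000 sinα=-0.8660 | (5,7) | tMaxX 1.0200 tMaxY 0.8314 | tΔX 2.0000 tΔY 1.1547
    t=0.8314 [y] (5,6)
    t=1.0200 [x] (6,6)
    t=1.9861 [y] (6,5)
    t=3.0200 [x] (7,5) — stop
  → r_4 = 3.0200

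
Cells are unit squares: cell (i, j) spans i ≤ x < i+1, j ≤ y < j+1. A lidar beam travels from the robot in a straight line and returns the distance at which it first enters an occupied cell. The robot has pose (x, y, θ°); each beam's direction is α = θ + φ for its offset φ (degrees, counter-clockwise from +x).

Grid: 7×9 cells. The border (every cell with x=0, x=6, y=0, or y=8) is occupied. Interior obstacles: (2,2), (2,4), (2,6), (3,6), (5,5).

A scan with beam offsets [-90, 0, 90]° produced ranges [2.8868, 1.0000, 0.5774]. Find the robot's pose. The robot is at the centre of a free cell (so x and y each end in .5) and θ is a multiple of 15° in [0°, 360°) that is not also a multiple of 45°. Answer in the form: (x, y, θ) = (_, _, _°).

Enumerate (i+0.5, j+0.5, θ) over the 30 free cells and 16 admissible headings. For each, cast all 3 beams and compare to the given ranges.
  (1.5, 2.5, 105°): beam 1 = 0.5176 ≠ 2.8868 ✗
  (4.5, 2.5, 105°): beam 1 = 1.5529 ≠ 2.8868 ✗
  (4.5, 5.5, 285°): beam 1 = 1.9319 ≠ 2.8868 ✗
  (5.5, 1.5, 330°): beam 1 = 0.5774 ≠ 2.8868 ✗
  …
  (5.5, 3.5, 300°): r_1=2.8868, r_2=1.0000, r_3=0.5774 — all match ✓
Unique over the lattice → pose = (5.5, 3.5, 300°).

(x, y, θ) = (5.5, 3.5, 300°)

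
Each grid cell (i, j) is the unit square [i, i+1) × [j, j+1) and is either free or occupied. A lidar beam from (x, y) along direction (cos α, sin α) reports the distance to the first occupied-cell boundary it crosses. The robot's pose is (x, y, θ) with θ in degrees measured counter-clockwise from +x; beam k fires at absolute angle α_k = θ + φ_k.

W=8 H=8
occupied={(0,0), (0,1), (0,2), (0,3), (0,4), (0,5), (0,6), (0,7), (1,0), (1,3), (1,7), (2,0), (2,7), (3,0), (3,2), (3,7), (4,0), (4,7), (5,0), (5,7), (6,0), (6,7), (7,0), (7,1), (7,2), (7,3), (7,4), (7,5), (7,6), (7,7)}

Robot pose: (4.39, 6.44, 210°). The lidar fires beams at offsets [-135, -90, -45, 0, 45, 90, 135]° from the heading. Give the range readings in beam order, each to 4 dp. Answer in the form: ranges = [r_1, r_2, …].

beam 1: φ=-135°, α=75°
  d=(0.2588,0.9659)  start (4,6)  tX=2.3569 tY=0.5798  stride 1/|dx|=3.8637 1/|dy|=1.0353
    cross y-line → (4,7), t=0.5798 (wall)
  → r_1 = 0.5798
beam 2: φ=-90°, α=120°
  d=(-0.5000,0.8660)  start (4,6)  tX=0.7800 tY=0.6466  stride 1/|dx|=2.0000 1/|dy|=1.1547
    cross y-line → (4,7), t=0.6466 (wall)
  → r_2 = 0.6466
beam 3: φ=-45°, α=165°
  d=(-0.9659,0.2588)  start (4,6)  tX=0.4038 tY=2.1637  stride 1/|dx|=1.0353 1/|dy|=3.8637
    cross x-line → (3,6), t=0.4038
    cross x-line → (2,6), t=1.4390
    cross y-line → (2,7), t=2.1637 (wall)
  → r_3 = 2.1637
beam 4: φ=0°, α=210°
  d=(-0.8660,-0.5000)  start (4,6)  tX=0.4503 tY=0.8800  stride 1/|dx|=1.1547 1/|dy|=2.0000
    cross x-line → (3,6), t=0.4503
    cross y-line → (3,5), t=0.8800
    cross x-line → (2,5), t=1.6050
    cross x-line → (1,5), t=2.7597
    cross y-line → (1,4), t=2.8800
    cross x-line → (0,4), t=3.9144 (wall)
  → r_4 = 3.9144
beam 5: φ=45°, α=255°
  d=(-0.2588,-0.9659)  start (4,6)  tX=1.5068 tY=0.4555  stride 1/|dx|=3.8637 1/|dy|=1.0353
    cross y-line → (4,5), t=0.4555
    cross y-line → (4,4), t=1.4908
    cross x-line → (3,4), t=1.5068
    cross y-line → (3,3), t=2.5261
    cross y-line → (3,2), t=3.5614 (wall)
  → r_5 = 3.5614
beam 6: φ=90°, α=300°
  d=(0.5000,-0.8660)  start (4,6)  tX=1.2200 tY=0.5081  stride 1/|dx|=2.0000 1/|dy|=1.1547
    cross y-line → (4,5), t=0.5081
    cross x-line → (5,5), t=1.2200
    cross y-line → (5,4), t=1.6628
    cross y-line → (5,3), t=2.8175
    cross x-line → (6,3), t=3.2200
    cross y-line → (6,2), t=3.9722
    cross y-line → (6,1), t=5.1269
    cross x-line → (7,1), t=5.2200 (wall)
  → r_6 = 5.2200
beam 7: φ=135°, α=345°
  d=(0.9659,-0.2588)  start (4,6)  tX=0.6315 tY=1.7000  stride 1/|dx|=1.0353 1/|dy|=3.8637
    cross x-line → (5,6), t=0.6315
    cross x-line → (6,6), t=1.6668
    cross y-line → (6,5), t=1.7000
    cross x-line → (7,5), t=2.7021 (wall)
  → r_7 = 2.7021

ranges = [0.5798, 0.6466, 2.1637, 3.9144, 3.5614, 5.2200, 2.7021]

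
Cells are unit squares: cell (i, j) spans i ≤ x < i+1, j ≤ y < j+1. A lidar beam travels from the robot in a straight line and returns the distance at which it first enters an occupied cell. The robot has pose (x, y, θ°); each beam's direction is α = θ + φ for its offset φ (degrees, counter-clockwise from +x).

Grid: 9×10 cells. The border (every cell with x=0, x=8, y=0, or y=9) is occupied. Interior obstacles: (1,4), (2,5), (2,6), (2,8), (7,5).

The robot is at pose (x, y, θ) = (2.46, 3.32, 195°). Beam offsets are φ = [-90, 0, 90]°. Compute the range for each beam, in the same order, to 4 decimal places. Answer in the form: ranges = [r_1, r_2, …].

ranges = [1.7393, 1.5115, 2.4018]

beam 1: φ=-90°, α=105°
  d=(-0.2588,0.9659)  start (2,3)  tX=1.7773 tY=0.7040  stride 1/|dx|=3.8637 1/|dy|=1.0353
    cross y-line → (2,4), t=0.7040
    cross y-line → (2,5), t=1.7393 (wall)
  → r_1 = 1.7393
beam 2: φ=0°, α=195°
  d=(-0.9659,-0.2588)  start (2,3)  tX=0.4762 tY=1.2364  stride 1/|dx|=1.0353 1/|dy|=3.8637
    cross x-line → (1,3), t=0.4762
    cross y-line → (1,2), t=1.2364
    cross x-line → (0,2), t=1.5115 (wall)
  → r_2 = 1.5115
beam 3: φ=90°, α=285°
  d=(0.2588,-0.9659)  start (2,3)  tX=2.0864 tY=0.3313  stride 1/|dx|=3.8637 1/|dy|=1.0353
    cross y-line → (2,2), t=0.3313
    cross y-line → (2,1), t=1.3666
    cross x-line → (3,1), t=2.0864
    cross y-line → (3,0), t=2.4018 (wall)
  → r_3 = 2.4018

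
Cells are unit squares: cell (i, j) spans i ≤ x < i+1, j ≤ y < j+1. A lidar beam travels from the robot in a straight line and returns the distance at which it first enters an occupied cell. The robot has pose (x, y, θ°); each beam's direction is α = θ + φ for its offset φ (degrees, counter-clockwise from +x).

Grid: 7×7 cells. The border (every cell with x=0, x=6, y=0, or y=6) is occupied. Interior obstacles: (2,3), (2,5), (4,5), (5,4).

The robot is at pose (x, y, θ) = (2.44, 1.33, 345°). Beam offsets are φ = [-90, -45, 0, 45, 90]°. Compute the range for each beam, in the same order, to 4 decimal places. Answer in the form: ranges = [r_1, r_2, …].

beam 1: φ=-90°, α=255°
  cosα=-0.2588 sinα=-0.9659 | (2,1) | tMaxX 1.7000 tMaxY 0.3416 | tΔX 3.8637 tΔY 1.0353
    t=0.3416 [y] (2,0) — stop
  → r_1 = 0.3416
beam 2: φ=-45°, α=300°
  cosα=0.5000 sinα=-0.8660 | (2,1) | tMaxX 1.1200 tMaxY 0.3811 | tΔX 2.0000 tΔY 1.1547
    t=0.3811 [y] (2,0) — stop
  → r_2 = 0.3811
beam 3: φ=0°, α=345°
  cosα=0.9659 sinα=-0.2588 | (2,1) | tMaxX 0.5798 tMaxY 1.2750 | tΔX 1.0353 tΔY 3.8637
    t=0.5798 [x] (3,1)
    t=1.2750 [y] (3,0) — stop
  → r_3 = 1.2750
beam 4: φ=45°, α=30°
  cosα=0.8660 sinα=0.5000 | (2,1) | tMaxX 0.6466 tMaxY 1.3400 | tΔX 1.1547 tΔY 2.0000
    t=0.6466 [x] (3,1)
    t=1.3400 [y] (3,2)
    t=1.8013 [x] (4,2)
    t=2.9560 [x] (5,2)
    t=3.3400 [y] (5,3)
    t=4.1107 [x] (6,3) — stop
  → r_4 = 4.1107
beam 5: φ=90°, α=75°
  cosα=0.2588 sinα=0.9659 | (2,1) | tMaxX 2.1637 tMaxY 0.6936 | tΔX 3.8637 tΔY 1.0353
    t=0.6936 [y] (2,2)
    t=1.7289 [y] (2,3) — stop
  → r_5 = 1.7289

ranges = [0.3416, 0.3811, 1.2750, 4.1107, 1.7289]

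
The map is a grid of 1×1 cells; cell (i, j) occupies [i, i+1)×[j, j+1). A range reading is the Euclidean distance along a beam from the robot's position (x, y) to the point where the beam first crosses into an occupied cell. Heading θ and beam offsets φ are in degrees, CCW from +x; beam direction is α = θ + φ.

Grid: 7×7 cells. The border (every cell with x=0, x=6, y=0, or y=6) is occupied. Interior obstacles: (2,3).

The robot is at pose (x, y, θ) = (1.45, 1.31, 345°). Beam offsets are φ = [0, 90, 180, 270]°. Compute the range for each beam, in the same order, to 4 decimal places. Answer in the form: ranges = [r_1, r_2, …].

beam 1: φ=0°, α=345°
  d=(0.9659,-0.2588)  start (1,1)  tX=0.5694 tY=1.1977  stride 1/|dx|=1.0353 1/|dy|=3.8637
    cross x-line → (2,1), t=0.5694
    cross y-line → (2,0), t=1.1977 (wall)
  → r_1 = 1.1977
beam 2: φ=90°, α=75°
  d=(0.2588,0.9659)  start (1,1)  tX=2.1250 tY=0.7143  stride 1/|dx|=3.8637 1/|dy|=1.0353
    cross y-line → (1,2), t=0.7143
    cross y-line → (1,3), t=1.7496
    cross x-line → (2,3), t=2.1250 (wall)
  → r_2 = 2.1250
beam 3: φ=180°, α=165°
  d=(-0.9659,0.2588)  start (1,1)  tX=0.4659 tY=2.6660  stride 1/|dx|=1.0353 1/|dy|=3.8637
    cross x-line → (0,1), t=0.4659 (wall)
  → r_3 = 0.4659
beam 4: φ=270°, α=255°
  d=(-0.2588,-0.9659)  start (1,1)  tX=1.7387 tY=0.3209  stride 1/|dx|=3.8637 1/|dy|=1.0353
    cross y-line → (1,0), t=0.3209 (wall)
  → r_4 = 0.3209

ranges = [1.1977, 2.1250, 0.4659, 0.3209]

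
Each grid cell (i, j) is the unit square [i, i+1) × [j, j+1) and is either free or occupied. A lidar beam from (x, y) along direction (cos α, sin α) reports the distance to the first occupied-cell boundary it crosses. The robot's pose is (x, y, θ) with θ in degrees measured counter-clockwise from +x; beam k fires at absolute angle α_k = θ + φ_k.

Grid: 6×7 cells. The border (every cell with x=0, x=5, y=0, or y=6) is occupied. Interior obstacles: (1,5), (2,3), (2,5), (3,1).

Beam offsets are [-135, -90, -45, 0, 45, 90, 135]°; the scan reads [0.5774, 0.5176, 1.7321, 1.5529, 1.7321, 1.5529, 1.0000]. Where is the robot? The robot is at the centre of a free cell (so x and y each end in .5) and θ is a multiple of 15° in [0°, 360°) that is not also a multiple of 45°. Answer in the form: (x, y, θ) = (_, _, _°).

The pose lattice has 16·16 = 256 candidates. Test each by forward raycasting.
  (1.5, 1.5, 210°): beam 1 = 1.9319 ≠ 0.5774 ✗
  (1.5, 3.5, 285°): beam 3 = 1.0000 ≠ 1.7321 ✗
  (4.5, 4.5, 30°): beam 1 = 2.5882 ≠ 0.5774 ✗
  (3.5, 2.5, 120°): beam 1 = 1.5529 ≠ 0.5774 ✗
  (4.5, 5.5, 345°): beam 1 = 4.0415 ≠ 0.5774 ✗
  …
  (2.5, 2.5, 195°): r_1=0.5774, r_2=0.5176, r_3=1.7321, r_4=1.5529, r_5=1.7321, r_6=1.5529, r_7=1.0000 — all match ✓
Unique over the lattice → pose = (2.5, 2.5, 195°).

(x, y, θ) = (2.5, 2.5, 195°)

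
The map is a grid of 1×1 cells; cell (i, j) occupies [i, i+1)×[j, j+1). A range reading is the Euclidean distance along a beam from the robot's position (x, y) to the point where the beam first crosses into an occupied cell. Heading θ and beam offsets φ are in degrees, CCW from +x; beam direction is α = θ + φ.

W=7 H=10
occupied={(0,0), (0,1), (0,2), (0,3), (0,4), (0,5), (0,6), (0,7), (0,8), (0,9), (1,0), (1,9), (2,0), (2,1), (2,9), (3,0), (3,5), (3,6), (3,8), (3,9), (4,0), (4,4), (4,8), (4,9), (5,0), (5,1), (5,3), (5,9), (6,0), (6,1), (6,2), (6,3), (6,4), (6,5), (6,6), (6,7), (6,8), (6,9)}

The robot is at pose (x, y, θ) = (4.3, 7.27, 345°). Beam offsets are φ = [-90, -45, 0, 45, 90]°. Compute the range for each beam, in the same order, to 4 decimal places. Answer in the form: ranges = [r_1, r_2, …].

beam 1: φ=-90°, α=255°
  cosα=-0.2588 sinα=-0.9659 | (4,7) | tMaxX 1.1591 tMaxY 0.2795 | tΔX 3.8637 tΔY 1.0353
    t=0.2795 [y] (4,6)
    t=1.1591 [x] (3,6) — stop
  → r_1 = 1.1591
beam 2: φ=-45°, α=300°
  cosα=0.5000 sinα=-0.8660 | (4,7) | tMaxX 1.4000 tMaxY 0.3118 | tΔX 2.0000 tΔY 1.1547
    t=0.3118 [y] (4,6)
    t=1.4000 [x] (5,6)
    t=1.4665 [y] (5,5)
    t=2.6212 [y] (5,4)
    t=3.4000 [x] (6,4) — stop
  → r_2 = 3.4000
beam 3: φ=0°, α=345°
  cosα=0.9659 sinα=-0.2588 | (4,7) | tMaxX 0.7247 tMaxY 1.0432 | tΔX 1.0353 tΔY 3.8637
    t=0.7247 [x] (5,7)
    t=1.0432 [y] (5,6)
    t=1.7600 [x] (6,6) — stop
  → r_3 = 1.7600
beam 4: φ=45°, α=30°
  cosα=0.8660 sinα=0.5000 | (4,7) | tMaxX 0.8083 tMaxY 1.4600 | tΔX 1.1547 tΔY 2.0000
    t=0.8083 [x] (5,7)
    t=1.4600 [y] (5,8)
    t=1.9630 [x] (6,8) — stop
  → r_4 = 1.9630
beam 5: φ=90°, α=75°
  cosα=0.2588 sinα=0.9659 | (4,7) | tMaxX 2.7046 tMaxY 0.7558 | tΔX 3.8637 tΔY 1.0353
    t=0.7558 [y] (4,8) — stop
  → r_5 = 0.7558

ranges = [1.1591, 3.4000, 1.7600, 1.9630, 0.7558]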